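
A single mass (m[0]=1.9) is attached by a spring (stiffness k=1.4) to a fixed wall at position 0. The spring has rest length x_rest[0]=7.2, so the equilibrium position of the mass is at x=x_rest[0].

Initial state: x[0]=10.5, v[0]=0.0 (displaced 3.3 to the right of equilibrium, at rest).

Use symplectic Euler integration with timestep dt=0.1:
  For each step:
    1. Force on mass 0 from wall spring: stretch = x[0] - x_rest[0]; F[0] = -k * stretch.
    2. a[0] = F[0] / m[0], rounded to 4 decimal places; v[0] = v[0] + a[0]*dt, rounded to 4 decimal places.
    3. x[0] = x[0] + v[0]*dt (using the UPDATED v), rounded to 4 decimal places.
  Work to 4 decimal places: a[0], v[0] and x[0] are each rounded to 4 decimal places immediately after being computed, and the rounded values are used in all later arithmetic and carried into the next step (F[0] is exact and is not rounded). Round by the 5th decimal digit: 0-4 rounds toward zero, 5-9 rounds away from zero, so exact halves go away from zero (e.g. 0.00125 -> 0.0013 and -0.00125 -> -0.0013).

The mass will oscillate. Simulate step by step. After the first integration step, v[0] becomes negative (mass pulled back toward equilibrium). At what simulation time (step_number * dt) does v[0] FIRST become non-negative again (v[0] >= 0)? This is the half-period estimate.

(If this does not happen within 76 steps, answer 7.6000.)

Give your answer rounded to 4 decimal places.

Answer: 3.7000

Derivation:
Step 0: x=[10.5000] v=[0.0000]
Step 1: x=[10.4757] v=[-0.2432]
Step 2: x=[10.4272] v=[-0.4846]
Step 3: x=[10.3550] v=[-0.7224]
Step 4: x=[10.2595] v=[-0.9549]
Step 5: x=[10.1415] v=[-1.1803]
Step 6: x=[10.0018] v=[-1.3970]
Step 7: x=[9.8415] v=[-1.6035]
Step 8: x=[9.6617] v=[-1.7981]
Step 9: x=[9.4638] v=[-1.9795]
Step 10: x=[9.2492] v=[-2.1463]
Step 11: x=[9.0195] v=[-2.2973]
Step 12: x=[8.7764] v=[-2.4314]
Step 13: x=[8.5216] v=[-2.5476]
Step 14: x=[8.2571] v=[-2.6450]
Step 15: x=[7.9848] v=[-2.7229]
Step 16: x=[7.7067] v=[-2.7807]
Step 17: x=[7.4249] v=[-2.8180]
Step 18: x=[7.1414] v=[-2.8346]
Step 19: x=[6.8584] v=[-2.8303]
Step 20: x=[6.5779] v=[-2.8051]
Step 21: x=[6.3020] v=[-2.7593]
Step 22: x=[6.0327] v=[-2.6931]
Step 23: x=[5.7720] v=[-2.6071]
Step 24: x=[5.5218] v=[-2.5019]
Step 25: x=[5.2840] v=[-2.3782]
Step 26: x=[5.0603] v=[-2.2370]
Step 27: x=[4.8524] v=[-2.0793]
Step 28: x=[4.6618] v=[-1.9063]
Step 29: x=[4.4899] v=[-1.7193]
Step 30: x=[4.3379] v=[-1.5196]
Step 31: x=[4.2070] v=[-1.3087]
Step 32: x=[4.0982] v=[-1.0882]
Step 33: x=[4.0122] v=[-0.8597]
Step 34: x=[3.9497] v=[-0.6248]
Step 35: x=[3.9112] v=[-0.3853]
Step 36: x=[3.8969] v=[-0.1430]
Step 37: x=[3.9069] v=[0.1004]
First v>=0 after going negative at step 37, time=3.7000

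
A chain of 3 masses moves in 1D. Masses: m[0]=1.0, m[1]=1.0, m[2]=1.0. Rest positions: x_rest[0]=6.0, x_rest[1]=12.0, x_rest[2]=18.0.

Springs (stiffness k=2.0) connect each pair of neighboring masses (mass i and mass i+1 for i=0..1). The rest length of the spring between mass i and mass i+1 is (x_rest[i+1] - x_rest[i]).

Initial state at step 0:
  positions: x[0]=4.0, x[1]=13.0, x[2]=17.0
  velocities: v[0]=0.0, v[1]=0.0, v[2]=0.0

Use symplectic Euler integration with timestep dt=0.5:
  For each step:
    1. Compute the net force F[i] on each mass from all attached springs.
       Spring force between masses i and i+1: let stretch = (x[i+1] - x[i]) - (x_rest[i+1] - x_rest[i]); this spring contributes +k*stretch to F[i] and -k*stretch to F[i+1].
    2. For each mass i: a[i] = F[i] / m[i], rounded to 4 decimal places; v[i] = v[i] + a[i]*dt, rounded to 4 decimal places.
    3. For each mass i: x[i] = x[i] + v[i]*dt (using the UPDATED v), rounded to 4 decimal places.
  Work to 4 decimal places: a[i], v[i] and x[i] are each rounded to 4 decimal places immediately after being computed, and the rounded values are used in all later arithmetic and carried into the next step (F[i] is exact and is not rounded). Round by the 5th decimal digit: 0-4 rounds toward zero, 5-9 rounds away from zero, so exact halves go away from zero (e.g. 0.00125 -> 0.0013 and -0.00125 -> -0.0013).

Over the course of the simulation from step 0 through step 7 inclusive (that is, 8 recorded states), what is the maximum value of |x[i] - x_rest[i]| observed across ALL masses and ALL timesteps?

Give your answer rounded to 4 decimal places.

Answer: 2.7500

Derivation:
Step 0: x=[4.0000 13.0000 17.0000] v=[0.0000 0.0000 0.0000]
Step 1: x=[5.5000 10.5000 18.0000] v=[3.0000 -5.0000 2.0000]
Step 2: x=[6.5000 9.2500 18.2500] v=[2.0000 -2.5000 0.5000]
Step 3: x=[5.8750 11.1250 17.0000] v=[-1.2500 3.7500 -2.5000]
Step 4: x=[4.8750 13.3125 15.8125] v=[-2.0000 4.3750 -2.3750]
Step 5: x=[5.0938 12.5313 16.3750] v=[0.4375 -1.5625 1.1250]
Step 6: x=[6.0313 9.9532 18.0157] v=[1.8750 -5.1563 3.2813]
Step 7: x=[5.9298 9.4454 18.6251] v=[-0.2031 -1.0157 1.2188]
Max displacement = 2.7500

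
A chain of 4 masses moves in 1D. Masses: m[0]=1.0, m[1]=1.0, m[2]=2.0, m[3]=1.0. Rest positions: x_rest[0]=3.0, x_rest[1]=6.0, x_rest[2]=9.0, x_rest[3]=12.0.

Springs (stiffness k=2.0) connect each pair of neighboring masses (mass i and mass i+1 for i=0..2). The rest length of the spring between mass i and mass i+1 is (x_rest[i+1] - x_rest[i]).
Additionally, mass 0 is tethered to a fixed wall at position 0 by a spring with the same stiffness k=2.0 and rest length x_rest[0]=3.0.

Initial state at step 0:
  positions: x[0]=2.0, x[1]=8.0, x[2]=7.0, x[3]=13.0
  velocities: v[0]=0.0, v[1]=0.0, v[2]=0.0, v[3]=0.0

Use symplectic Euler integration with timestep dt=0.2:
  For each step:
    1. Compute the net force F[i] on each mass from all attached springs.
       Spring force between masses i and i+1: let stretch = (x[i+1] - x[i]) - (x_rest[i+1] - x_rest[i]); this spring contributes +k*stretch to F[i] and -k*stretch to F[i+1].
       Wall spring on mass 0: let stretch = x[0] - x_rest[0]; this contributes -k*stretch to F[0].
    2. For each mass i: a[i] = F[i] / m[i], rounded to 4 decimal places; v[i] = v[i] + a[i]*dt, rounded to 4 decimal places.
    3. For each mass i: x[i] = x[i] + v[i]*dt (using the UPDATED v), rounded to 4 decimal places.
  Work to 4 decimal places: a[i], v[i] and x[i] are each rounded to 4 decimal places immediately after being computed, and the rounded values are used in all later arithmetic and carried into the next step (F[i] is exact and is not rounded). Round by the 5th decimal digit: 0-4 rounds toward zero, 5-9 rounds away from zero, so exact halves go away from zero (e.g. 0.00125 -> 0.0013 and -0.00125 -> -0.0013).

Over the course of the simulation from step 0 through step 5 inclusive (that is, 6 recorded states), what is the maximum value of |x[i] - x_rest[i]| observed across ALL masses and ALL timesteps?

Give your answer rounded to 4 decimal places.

Answer: 2.4631

Derivation:
Step 0: x=[2.0000 8.0000 7.0000 13.0000] v=[0.0000 0.0000 0.0000 0.0000]
Step 1: x=[2.3200 7.4400 7.2800 12.7600] v=[1.6000 -2.8000 1.4000 -1.2000]
Step 2: x=[2.8640 6.4576 7.7856 12.3216] v=[2.7200 -4.9120 2.5280 -2.1920]
Step 3: x=[3.4664 5.2940 8.4195 11.7603] v=[3.0118 -5.8182 3.1696 -2.8064]
Step 4: x=[3.9377 4.2342 9.0620 11.1718] v=[2.3563 -5.2990 3.2127 -2.9427]
Step 5: x=[4.1177 3.5369 9.5958 10.6545] v=[0.8998 -3.4865 2.6691 -2.5866]
Max displacement = 2.4631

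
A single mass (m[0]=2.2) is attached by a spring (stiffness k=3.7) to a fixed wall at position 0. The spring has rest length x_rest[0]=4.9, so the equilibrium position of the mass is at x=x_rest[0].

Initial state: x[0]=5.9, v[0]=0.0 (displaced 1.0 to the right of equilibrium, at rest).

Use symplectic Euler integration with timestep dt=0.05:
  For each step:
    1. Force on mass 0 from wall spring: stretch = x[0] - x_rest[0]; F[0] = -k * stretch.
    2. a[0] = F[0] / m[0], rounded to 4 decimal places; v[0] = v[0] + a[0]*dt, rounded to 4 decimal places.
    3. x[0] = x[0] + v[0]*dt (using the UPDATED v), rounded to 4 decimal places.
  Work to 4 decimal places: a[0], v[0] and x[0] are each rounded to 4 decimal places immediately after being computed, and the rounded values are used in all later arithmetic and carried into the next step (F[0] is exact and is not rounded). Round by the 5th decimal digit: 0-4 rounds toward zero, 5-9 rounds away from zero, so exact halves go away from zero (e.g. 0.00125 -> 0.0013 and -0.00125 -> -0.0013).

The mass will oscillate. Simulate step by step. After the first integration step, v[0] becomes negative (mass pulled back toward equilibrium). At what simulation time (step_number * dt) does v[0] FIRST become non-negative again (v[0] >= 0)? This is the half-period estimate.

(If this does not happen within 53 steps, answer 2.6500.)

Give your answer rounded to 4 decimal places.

Answer: 2.4500

Derivation:
Step 0: x=[5.9000] v=[0.0000]
Step 1: x=[5.8958] v=[-0.0841]
Step 2: x=[5.8874] v=[-0.1678]
Step 3: x=[5.8749] v=[-0.2508]
Step 4: x=[5.8583] v=[-0.3328]
Step 5: x=[5.8376] v=[-0.4134]
Step 6: x=[5.8130] v=[-0.4922]
Step 7: x=[5.7846] v=[-0.5690]
Step 8: x=[5.7524] v=[-0.6434]
Step 9: x=[5.7166] v=[-0.7151]
Step 10: x=[5.6774] v=[-0.7838]
Step 11: x=[5.6349] v=[-0.8492]
Step 12: x=[5.5894] v=[-0.9110]
Step 13: x=[5.5410] v=[-0.9690]
Step 14: x=[5.4899] v=[-1.0229]
Step 15: x=[5.4363] v=[-1.0725]
Step 16: x=[5.3804] v=[-1.1176]
Step 17: x=[5.3225] v=[-1.1580]
Step 18: x=[5.2628] v=[-1.1935]
Step 19: x=[5.2016] v=[-1.2240]
Step 20: x=[5.1391] v=[-1.2494]
Step 21: x=[5.0756] v=[-1.2695]
Step 22: x=[5.0114] v=[-1.2843]
Step 23: x=[4.9467] v=[-1.2937]
Step 24: x=[4.8818] v=[-1.2976]
Step 25: x=[4.8170] v=[-1.2961]
Step 26: x=[4.7525] v=[-1.2891]
Step 27: x=[4.6887] v=[-1.2767]
Step 28: x=[4.6258] v=[-1.2589]
Step 29: x=[4.5640] v=[-1.2358]
Step 30: x=[4.5036] v=[-1.2075]
Step 31: x=[4.4449] v=[-1.1742]
Step 32: x=[4.3881] v=[-1.1359]
Step 33: x=[4.3335] v=[-1.0929]
Step 34: x=[4.2812] v=[-1.0453]
Step 35: x=[4.2315] v=[-0.9933]
Step 36: x=[4.1846] v=[-0.9371]
Step 37: x=[4.1408] v=[-0.8769]
Step 38: x=[4.1001] v=[-0.8131]
Step 39: x=[4.0628] v=[-0.7458]
Step 40: x=[4.0290] v=[-0.6754]
Step 41: x=[3.9989] v=[-0.6022]
Step 42: x=[3.9726] v=[-0.5264]
Step 43: x=[3.9502] v=[-0.4484]
Step 44: x=[3.9318] v=[-0.3685]
Step 45: x=[3.9174] v=[-0.2871]
Step 46: x=[3.9072] v=[-0.2045]
Step 47: x=[3.9012] v=[-0.1210]
Step 48: x=[3.8994] v=[-0.0370]
Step 49: x=[3.9018] v=[0.0471]
First v>=0 after going negative at step 49, time=2.4500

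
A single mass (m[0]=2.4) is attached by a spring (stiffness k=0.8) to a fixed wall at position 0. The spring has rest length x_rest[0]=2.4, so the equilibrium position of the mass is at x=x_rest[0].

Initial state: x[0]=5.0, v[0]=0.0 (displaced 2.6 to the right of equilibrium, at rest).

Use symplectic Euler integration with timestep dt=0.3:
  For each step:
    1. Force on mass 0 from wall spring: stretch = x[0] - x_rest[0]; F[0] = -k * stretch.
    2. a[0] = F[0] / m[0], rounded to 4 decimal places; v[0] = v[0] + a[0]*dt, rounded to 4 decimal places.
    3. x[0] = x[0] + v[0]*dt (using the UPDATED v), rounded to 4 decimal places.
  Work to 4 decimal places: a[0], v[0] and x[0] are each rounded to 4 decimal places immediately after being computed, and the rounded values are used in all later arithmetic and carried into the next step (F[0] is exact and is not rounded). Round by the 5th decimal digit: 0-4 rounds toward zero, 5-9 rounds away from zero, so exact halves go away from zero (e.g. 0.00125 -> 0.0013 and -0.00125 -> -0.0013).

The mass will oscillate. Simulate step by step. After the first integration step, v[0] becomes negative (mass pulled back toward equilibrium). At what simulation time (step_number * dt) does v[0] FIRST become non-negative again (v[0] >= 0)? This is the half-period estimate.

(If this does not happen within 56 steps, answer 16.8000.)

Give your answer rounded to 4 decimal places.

Answer: 5.7000

Derivation:
Step 0: x=[5.0000] v=[0.0000]
Step 1: x=[4.9220] v=[-0.2600]
Step 2: x=[4.7683] v=[-0.5122]
Step 3: x=[4.5436] v=[-0.7490]
Step 4: x=[4.2546] v=[-0.9634]
Step 5: x=[3.9099] v=[-1.1489]
Step 6: x=[3.5199] v=[-1.2999]
Step 7: x=[3.0963] v=[-1.4119]
Step 8: x=[2.6519] v=[-1.4815]
Step 9: x=[2.1999] v=[-1.5067]
Step 10: x=[1.7539] v=[-1.4867]
Step 11: x=[1.3273] v=[-1.4221]
Step 12: x=[0.9329] v=[-1.3148]
Step 13: x=[0.5825] v=[-1.1681]
Step 14: x=[0.2866] v=[-0.9864]
Step 15: x=[0.0541] v=[-0.7751]
Step 16: x=[-0.1081] v=[-0.5405]
Step 17: x=[-0.1950] v=[-0.2897]
Step 18: x=[-0.2041] v=[-0.0302]
Step 19: x=[-0.1350] v=[0.2302]
First v>=0 after going negative at step 19, time=5.7000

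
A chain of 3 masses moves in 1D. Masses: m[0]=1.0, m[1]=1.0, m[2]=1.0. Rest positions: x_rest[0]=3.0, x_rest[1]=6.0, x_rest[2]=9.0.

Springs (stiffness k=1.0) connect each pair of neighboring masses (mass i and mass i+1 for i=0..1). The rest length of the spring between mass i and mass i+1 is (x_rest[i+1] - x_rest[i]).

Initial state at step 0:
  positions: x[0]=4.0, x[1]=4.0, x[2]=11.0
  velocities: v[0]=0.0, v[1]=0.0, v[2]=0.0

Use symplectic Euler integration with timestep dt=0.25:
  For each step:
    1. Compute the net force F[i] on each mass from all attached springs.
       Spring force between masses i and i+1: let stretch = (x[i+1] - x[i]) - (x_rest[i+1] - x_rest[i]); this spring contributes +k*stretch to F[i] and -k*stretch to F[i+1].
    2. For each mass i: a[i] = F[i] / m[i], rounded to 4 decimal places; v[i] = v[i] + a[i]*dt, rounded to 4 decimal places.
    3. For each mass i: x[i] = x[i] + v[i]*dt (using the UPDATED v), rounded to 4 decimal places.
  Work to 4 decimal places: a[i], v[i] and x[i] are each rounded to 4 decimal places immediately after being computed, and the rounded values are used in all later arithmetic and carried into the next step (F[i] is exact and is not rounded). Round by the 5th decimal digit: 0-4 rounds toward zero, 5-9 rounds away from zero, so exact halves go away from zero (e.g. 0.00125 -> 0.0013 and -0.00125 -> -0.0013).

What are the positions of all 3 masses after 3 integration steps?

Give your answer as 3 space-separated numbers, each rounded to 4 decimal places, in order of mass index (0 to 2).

Step 0: x=[4.0000 4.0000 11.0000] v=[0.0000 0.0000 0.0000]
Step 1: x=[3.8125 4.4375 10.7500] v=[-0.7500 1.7500 -1.0000]
Step 2: x=[3.4766 5.2305 10.2930] v=[-1.3438 3.1719 -1.8281]
Step 3: x=[3.0628 6.2303 9.7071] v=[-1.6553 3.9991 -2.3437]

Answer: 3.0628 6.2303 9.7071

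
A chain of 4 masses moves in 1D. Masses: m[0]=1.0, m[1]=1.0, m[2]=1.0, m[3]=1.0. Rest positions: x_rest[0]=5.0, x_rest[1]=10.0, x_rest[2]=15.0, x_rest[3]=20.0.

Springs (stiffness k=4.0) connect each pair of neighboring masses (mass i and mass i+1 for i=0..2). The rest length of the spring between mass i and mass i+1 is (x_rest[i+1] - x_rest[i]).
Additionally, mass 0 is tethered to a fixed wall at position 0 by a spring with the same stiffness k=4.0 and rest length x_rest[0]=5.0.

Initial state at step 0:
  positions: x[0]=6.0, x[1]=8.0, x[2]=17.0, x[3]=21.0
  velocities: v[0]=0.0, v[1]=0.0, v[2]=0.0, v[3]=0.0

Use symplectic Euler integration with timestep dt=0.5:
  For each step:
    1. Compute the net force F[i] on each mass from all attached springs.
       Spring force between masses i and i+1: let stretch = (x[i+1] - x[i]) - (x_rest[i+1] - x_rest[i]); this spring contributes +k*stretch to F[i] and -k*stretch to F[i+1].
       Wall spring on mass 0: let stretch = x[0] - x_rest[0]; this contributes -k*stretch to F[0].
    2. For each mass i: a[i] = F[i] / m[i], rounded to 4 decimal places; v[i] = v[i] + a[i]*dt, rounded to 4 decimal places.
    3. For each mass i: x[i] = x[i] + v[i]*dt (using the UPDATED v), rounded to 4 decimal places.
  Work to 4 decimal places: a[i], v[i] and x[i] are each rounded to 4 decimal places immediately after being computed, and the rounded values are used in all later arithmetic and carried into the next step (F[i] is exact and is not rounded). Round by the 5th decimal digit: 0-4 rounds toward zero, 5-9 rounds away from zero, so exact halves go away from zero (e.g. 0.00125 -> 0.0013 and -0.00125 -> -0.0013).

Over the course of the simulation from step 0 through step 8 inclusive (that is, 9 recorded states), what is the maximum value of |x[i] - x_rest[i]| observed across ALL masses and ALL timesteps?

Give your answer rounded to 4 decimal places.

Step 0: x=[6.0000 8.0000 17.0000 21.0000] v=[0.0000 0.0000 0.0000 0.0000]
Step 1: x=[2.0000 15.0000 12.0000 22.0000] v=[-8.0000 14.0000 -10.0000 2.0000]
Step 2: x=[9.0000 6.0000 20.0000 18.0000] v=[14.0000 -18.0000 16.0000 -8.0000]
Step 3: x=[4.0000 14.0000 12.0000 21.0000] v=[-10.0000 16.0000 -16.0000 6.0000]
Step 4: x=[5.0000 10.0000 15.0000 20.0000] v=[2.0000 -8.0000 6.0000 -2.0000]
Step 5: x=[6.0000 6.0000 18.0000 19.0000] v=[2.0000 -8.0000 6.0000 -2.0000]
Step 6: x=[1.0000 14.0000 10.0000 22.0000] v=[-10.0000 16.0000 -16.0000 6.0000]
Step 7: x=[8.0000 5.0000 18.0000 18.0000] v=[14.0000 -18.0000 16.0000 -8.0000]
Step 8: x=[4.0000 12.0000 13.0000 19.0000] v=[-8.0000 14.0000 -10.0000 2.0000]
Max displacement = 5.0000

Answer: 5.0000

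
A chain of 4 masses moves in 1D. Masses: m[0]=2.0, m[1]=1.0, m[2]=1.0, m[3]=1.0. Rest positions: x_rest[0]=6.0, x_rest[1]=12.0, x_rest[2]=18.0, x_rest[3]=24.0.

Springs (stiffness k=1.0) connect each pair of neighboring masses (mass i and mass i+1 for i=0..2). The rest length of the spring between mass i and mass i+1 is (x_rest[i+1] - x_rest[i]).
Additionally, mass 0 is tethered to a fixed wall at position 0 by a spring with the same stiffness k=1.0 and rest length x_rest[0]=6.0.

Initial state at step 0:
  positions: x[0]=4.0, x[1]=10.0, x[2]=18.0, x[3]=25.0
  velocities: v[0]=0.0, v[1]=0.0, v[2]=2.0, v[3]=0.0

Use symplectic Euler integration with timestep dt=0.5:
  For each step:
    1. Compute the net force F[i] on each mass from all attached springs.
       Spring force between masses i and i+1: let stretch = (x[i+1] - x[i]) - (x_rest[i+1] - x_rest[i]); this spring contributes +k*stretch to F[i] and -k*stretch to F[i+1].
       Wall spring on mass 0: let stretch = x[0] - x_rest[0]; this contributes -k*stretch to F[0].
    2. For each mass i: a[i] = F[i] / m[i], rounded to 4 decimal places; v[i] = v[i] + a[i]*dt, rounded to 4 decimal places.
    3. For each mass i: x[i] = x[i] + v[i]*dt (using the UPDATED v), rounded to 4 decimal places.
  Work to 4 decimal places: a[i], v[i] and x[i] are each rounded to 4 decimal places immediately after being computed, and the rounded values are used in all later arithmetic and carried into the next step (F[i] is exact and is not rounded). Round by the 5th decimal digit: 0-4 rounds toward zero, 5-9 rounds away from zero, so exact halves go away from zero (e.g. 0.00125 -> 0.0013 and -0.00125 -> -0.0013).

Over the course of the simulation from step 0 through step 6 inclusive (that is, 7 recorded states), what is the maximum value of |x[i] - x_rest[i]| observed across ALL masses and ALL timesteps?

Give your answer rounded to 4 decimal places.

Step 0: x=[4.0000 10.0000 18.0000 25.0000] v=[0.0000 0.0000 2.0000 0.0000]
Step 1: x=[4.2500 10.5000 18.7500 24.7500] v=[0.5000 1.0000 1.5000 -0.5000]
Step 2: x=[4.7500 11.5000 18.9375 24.5000] v=[1.0000 2.0000 0.3750 -0.5000]
Step 3: x=[5.5000 12.6719 18.6563 24.3594] v=[1.5000 2.3438 -0.5625 -0.2813]
Step 4: x=[6.4590 13.5470 18.3047 24.2930] v=[1.9180 1.7501 -0.7032 -0.1329]
Step 5: x=[7.4967 13.8395 18.2608 24.2295] v=[2.0753 0.5850 -0.0879 -0.1271]
Step 6: x=[8.3901 13.6516 18.6037 24.1738] v=[1.7868 -0.3758 0.6858 -0.1115]
Max displacement = 2.3901

Answer: 2.3901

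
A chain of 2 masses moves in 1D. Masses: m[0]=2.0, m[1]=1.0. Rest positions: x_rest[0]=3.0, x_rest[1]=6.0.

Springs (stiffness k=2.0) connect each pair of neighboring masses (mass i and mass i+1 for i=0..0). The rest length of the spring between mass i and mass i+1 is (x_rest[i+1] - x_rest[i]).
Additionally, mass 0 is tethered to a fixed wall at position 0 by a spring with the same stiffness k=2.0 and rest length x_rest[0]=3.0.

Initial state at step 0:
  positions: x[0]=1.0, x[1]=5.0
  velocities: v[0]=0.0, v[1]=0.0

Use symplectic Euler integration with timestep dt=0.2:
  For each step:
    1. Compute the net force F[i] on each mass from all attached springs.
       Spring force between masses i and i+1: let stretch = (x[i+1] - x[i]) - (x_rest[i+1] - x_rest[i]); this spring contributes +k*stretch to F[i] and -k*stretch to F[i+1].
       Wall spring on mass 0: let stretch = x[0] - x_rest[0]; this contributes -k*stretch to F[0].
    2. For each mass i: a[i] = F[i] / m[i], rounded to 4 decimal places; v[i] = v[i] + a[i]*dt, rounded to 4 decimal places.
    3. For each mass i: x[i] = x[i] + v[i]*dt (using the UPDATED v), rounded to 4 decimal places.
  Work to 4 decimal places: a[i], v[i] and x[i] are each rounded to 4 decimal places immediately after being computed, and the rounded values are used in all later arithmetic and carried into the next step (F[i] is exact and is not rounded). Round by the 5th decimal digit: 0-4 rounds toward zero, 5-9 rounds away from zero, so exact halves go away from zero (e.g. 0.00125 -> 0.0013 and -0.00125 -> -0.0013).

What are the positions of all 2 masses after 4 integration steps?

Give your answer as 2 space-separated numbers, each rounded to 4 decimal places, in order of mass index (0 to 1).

Answer: 2.0195 4.4242

Derivation:
Step 0: x=[1.0000 5.0000] v=[0.0000 0.0000]
Step 1: x=[1.1200 4.9200] v=[0.6000 -0.4000]
Step 2: x=[1.3472 4.7760] v=[1.1360 -0.7200]
Step 3: x=[1.6577 4.5977] v=[1.5523 -0.8915]
Step 4: x=[2.0195 4.4242] v=[1.8088 -0.8675]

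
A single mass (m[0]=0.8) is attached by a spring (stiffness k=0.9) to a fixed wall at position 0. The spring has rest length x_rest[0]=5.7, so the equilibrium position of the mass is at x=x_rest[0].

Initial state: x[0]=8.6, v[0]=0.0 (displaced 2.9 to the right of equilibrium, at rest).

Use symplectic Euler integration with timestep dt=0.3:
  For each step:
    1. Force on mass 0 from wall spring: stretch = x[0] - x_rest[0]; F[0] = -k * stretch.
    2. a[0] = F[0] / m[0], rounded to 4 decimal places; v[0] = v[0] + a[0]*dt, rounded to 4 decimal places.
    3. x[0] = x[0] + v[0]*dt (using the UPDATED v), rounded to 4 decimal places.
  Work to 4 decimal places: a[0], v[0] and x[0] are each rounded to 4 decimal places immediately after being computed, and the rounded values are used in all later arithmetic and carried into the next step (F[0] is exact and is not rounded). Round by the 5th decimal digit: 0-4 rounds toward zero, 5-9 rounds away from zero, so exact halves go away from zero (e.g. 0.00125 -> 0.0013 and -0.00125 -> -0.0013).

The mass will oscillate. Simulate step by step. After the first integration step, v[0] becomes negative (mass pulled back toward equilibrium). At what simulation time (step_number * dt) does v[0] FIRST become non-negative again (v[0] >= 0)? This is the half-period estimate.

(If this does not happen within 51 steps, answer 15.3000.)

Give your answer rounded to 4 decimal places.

Answer: 3.0000

Derivation:
Step 0: x=[8.6000] v=[0.0000]
Step 1: x=[8.3064] v=[-0.9788]
Step 2: x=[7.7489] v=[-1.8585]
Step 3: x=[6.9839] v=[-2.5500]
Step 4: x=[6.0889] v=[-2.9833]
Step 5: x=[5.1545] v=[-3.1146]
Step 6: x=[4.2754] v=[-2.9305]
Step 7: x=[3.5405] v=[-2.4497]
Step 8: x=[3.0242] v=[-1.7209]
Step 9: x=[2.7789] v=[-0.8178]
Step 10: x=[2.8293] v=[0.1681]
First v>=0 after going negative at step 10, time=3.0000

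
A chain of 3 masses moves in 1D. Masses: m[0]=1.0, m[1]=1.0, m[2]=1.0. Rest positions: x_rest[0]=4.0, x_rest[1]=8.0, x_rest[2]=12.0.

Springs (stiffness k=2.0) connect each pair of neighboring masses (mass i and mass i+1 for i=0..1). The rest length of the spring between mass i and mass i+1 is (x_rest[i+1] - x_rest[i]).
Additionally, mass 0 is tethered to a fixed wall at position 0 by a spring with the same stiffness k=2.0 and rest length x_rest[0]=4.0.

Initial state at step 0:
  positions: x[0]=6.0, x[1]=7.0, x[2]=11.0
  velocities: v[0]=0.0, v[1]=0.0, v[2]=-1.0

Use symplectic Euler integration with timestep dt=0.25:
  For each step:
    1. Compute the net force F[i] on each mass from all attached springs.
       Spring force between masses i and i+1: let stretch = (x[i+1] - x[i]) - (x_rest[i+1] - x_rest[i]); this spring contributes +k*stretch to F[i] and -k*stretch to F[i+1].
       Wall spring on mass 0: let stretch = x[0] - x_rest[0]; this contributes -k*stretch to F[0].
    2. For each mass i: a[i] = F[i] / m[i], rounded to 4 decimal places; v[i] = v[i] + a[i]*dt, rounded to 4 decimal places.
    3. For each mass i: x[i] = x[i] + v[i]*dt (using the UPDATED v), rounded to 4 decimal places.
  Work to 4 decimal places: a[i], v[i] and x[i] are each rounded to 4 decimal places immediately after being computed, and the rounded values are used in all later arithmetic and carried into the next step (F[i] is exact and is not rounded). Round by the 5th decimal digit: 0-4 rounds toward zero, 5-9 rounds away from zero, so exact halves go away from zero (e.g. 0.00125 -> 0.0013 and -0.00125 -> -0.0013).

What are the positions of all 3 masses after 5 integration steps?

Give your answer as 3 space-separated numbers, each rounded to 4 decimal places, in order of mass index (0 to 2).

Step 0: x=[6.0000 7.0000 11.0000] v=[0.0000 0.0000 -1.0000]
Step 1: x=[5.3750 7.3750 10.7500] v=[-2.5000 1.5000 -1.0000]
Step 2: x=[4.3281 7.9219 10.5781] v=[-4.1875 2.1875 -0.6875]
Step 3: x=[3.1894 8.3516 10.5742] v=[-4.5547 1.7187 -0.0156]
Step 4: x=[2.2973 8.4138 10.7925] v=[-3.5683 0.2489 0.8731]
Step 5: x=[1.8826 8.0088 11.2135] v=[-1.6587 -1.6200 1.6838]

Answer: 1.8826 8.0088 11.2135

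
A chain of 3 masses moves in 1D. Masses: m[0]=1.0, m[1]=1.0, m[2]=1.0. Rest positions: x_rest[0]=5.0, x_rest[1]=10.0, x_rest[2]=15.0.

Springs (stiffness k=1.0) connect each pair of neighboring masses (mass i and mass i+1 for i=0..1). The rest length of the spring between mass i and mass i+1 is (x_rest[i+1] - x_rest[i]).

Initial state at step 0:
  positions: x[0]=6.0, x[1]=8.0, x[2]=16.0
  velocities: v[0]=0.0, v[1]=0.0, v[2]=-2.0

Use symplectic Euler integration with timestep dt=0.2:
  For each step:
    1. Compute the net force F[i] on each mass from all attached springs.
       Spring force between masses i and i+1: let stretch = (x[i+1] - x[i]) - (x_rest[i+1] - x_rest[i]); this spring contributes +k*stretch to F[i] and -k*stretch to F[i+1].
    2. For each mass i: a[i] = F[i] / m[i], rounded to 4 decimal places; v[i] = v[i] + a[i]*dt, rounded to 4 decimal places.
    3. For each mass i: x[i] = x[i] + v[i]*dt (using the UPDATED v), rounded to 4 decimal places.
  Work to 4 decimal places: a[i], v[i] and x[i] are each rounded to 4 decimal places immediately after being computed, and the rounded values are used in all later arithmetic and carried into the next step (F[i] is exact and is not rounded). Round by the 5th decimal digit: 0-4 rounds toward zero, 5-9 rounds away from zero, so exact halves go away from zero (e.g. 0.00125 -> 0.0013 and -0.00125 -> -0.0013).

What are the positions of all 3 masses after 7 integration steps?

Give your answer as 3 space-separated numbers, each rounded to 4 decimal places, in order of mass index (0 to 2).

Answer: 4.0551 11.0715 12.0735

Derivation:
Step 0: x=[6.0000 8.0000 16.0000] v=[0.0000 0.0000 -2.0000]
Step 1: x=[5.8800 8.2400 15.4800] v=[-0.6000 1.2000 -2.6000]
Step 2: x=[5.6544 8.6752 14.8704] v=[-1.1280 2.1760 -3.0480]
Step 3: x=[5.3496 9.2374 14.2130] v=[-1.5238 2.8109 -3.2870]
Step 4: x=[5.0004 9.8431 13.5566] v=[-1.7462 3.0285 -3.2821]
Step 5: x=[4.6449 10.4036 12.9516] v=[-1.7777 2.8027 -3.0248]
Step 6: x=[4.3197 10.8357 12.4447] v=[-1.6260 2.1606 -2.5344]
Step 7: x=[4.0551 11.0715 12.0735] v=[-1.3228 1.1792 -1.8562]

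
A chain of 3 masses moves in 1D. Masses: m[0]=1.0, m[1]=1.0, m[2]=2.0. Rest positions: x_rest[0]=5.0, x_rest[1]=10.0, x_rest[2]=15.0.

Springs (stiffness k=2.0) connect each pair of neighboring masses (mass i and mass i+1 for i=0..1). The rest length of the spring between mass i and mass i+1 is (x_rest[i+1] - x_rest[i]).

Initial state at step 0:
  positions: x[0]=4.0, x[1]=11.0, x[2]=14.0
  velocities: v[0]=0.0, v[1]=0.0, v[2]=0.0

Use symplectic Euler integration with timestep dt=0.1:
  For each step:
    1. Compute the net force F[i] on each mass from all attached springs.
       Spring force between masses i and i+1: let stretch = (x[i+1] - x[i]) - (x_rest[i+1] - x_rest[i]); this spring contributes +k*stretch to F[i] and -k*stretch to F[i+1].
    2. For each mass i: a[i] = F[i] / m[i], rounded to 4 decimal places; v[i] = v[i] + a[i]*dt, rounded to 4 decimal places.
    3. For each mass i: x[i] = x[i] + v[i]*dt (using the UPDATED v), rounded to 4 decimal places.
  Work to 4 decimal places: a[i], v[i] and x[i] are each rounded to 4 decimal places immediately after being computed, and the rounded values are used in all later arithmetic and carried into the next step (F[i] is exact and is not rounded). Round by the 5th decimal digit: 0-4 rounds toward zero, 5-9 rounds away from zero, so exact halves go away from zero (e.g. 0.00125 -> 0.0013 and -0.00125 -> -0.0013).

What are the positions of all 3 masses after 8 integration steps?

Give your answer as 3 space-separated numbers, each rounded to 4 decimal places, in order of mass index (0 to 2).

Answer: 4.9953 8.9378 14.5336

Derivation:
Step 0: x=[4.0000 11.0000 14.0000] v=[0.0000 0.0000 0.0000]
Step 1: x=[4.0400 10.9200 14.0200] v=[0.4000 -0.8000 0.2000]
Step 2: x=[4.1176 10.7644 14.0590] v=[0.7760 -1.5560 0.3900]
Step 3: x=[4.2281 10.5418 14.1151] v=[1.1054 -2.2264 0.5605]
Step 4: x=[4.3649 10.2644 14.1854] v=[1.3681 -2.7745 0.7032]
Step 5: x=[4.5197 9.9474 14.2665] v=[1.5480 -3.1702 0.8111]
Step 6: x=[4.6831 9.6082 14.3544] v=[1.6335 -3.3919 0.8792]
Step 7: x=[4.8450 9.2654 14.4449] v=[1.6185 -3.4277 0.9046]
Step 8: x=[4.9953 8.9378 14.5336] v=[1.5026 -3.2759 0.8867]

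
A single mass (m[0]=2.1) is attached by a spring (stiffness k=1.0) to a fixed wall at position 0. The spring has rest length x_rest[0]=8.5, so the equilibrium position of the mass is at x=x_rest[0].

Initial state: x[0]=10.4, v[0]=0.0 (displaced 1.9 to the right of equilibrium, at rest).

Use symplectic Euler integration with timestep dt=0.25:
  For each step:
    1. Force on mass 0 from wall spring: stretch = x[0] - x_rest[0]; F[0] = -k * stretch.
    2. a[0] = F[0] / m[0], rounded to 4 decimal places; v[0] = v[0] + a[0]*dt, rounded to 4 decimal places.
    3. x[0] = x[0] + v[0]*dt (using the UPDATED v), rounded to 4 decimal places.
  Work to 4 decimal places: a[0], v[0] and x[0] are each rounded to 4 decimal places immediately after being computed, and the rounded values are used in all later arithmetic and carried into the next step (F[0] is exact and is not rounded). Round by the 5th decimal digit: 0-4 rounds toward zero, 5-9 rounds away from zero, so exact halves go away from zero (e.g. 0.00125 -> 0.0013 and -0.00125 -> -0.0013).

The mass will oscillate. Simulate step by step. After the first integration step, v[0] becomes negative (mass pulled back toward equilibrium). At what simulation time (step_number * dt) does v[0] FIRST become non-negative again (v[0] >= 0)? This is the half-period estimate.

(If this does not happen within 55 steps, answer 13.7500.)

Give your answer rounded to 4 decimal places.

Step 0: x=[10.4000] v=[0.0000]
Step 1: x=[10.3435] v=[-0.2262]
Step 2: x=[10.2321] v=[-0.4457]
Step 3: x=[10.0691] v=[-0.6519]
Step 4: x=[9.8594] v=[-0.8387]
Step 5: x=[9.6093] v=[-1.0005]
Step 6: x=[9.3262] v=[-1.1326]
Step 7: x=[9.0185] v=[-1.2310]
Step 8: x=[8.6953] v=[-1.2927]
Step 9: x=[8.3663] v=[-1.3160]
Step 10: x=[8.0413] v=[-1.3001]
Step 11: x=[7.7299] v=[-1.2455]
Step 12: x=[7.4415] v=[-1.1538]
Step 13: x=[7.1846] v=[-1.0278]
Step 14: x=[6.9668] v=[-0.8712]
Step 15: x=[6.7946] v=[-0.6887]
Step 16: x=[6.6732] v=[-0.4857]
Step 17: x=[6.6062] v=[-0.2682]
Step 18: x=[6.5955] v=[-0.0428]
Step 19: x=[6.6415] v=[0.1839]
First v>=0 after going negative at step 19, time=4.7500

Answer: 4.7500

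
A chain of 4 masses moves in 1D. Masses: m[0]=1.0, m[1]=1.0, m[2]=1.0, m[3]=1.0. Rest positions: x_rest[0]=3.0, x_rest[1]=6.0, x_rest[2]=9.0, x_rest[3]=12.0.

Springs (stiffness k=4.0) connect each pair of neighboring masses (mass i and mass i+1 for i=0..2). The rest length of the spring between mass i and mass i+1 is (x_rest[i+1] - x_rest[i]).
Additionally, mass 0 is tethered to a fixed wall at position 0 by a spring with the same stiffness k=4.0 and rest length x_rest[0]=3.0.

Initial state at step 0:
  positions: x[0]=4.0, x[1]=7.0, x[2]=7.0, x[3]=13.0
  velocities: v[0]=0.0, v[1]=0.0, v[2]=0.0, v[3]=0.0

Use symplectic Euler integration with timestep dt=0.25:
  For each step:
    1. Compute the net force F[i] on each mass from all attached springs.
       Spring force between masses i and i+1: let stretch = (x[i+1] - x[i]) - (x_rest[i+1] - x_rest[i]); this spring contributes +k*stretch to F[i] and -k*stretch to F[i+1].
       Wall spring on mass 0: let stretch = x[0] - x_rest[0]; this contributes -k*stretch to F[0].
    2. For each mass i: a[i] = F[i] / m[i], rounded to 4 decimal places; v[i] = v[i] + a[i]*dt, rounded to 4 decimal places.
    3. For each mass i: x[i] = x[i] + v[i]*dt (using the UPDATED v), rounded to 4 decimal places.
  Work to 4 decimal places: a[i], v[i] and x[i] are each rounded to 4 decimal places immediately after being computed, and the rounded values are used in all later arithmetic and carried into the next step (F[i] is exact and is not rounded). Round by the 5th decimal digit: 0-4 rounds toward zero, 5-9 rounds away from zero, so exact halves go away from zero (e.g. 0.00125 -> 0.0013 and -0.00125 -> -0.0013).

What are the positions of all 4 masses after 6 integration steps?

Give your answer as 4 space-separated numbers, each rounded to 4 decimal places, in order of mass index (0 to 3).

Step 0: x=[4.0000 7.0000 7.0000 13.0000] v=[0.0000 0.0000 0.0000 0.0000]
Step 1: x=[3.7500 6.2500 8.5000 12.2500] v=[-1.0000 -3.0000 6.0000 -3.0000]
Step 2: x=[3.1875 5.4375 10.3750 11.3125] v=[-2.2500 -3.2500 7.5000 -3.7500]
Step 3: x=[2.3906 5.2969 11.2500 10.8906] v=[-3.1875 -0.5625 3.5000 -1.6875]
Step 4: x=[1.7227 5.9180 10.5469 11.3086] v=[-2.6718 2.4843 -2.8125 1.6719]
Step 5: x=[1.6729 6.6475 8.8770 12.2862] v=[-0.1992 2.9179 -6.6797 3.9102]
Step 6: x=[2.4485 6.6907 7.5020 13.1615] v=[3.1025 0.1728 -5.5000 3.5010]

Answer: 2.4485 6.6907 7.5020 13.1615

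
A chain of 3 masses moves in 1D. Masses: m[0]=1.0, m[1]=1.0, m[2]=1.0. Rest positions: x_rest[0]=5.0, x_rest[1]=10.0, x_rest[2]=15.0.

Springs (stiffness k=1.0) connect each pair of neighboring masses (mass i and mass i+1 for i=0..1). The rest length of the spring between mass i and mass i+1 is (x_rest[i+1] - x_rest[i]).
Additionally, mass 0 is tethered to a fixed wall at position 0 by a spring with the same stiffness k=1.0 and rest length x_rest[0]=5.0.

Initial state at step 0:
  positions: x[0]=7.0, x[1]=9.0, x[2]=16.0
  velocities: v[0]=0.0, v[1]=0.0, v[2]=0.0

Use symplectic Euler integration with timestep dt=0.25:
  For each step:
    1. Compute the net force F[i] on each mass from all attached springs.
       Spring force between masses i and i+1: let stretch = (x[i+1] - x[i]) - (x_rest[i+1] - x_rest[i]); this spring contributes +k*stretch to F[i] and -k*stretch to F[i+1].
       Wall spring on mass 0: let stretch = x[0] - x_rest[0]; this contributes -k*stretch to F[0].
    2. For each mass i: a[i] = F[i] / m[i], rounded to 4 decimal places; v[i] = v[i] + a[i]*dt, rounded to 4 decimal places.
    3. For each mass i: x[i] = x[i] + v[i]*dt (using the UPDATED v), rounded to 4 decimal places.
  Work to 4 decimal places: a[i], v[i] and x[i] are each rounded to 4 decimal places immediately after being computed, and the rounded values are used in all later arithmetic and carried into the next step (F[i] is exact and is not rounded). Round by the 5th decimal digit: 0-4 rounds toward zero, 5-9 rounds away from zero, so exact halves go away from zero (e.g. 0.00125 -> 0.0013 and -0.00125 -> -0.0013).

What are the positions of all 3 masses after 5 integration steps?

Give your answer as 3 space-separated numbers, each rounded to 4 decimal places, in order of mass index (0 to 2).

Step 0: x=[7.0000 9.0000 16.0000] v=[0.0000 0.0000 0.0000]
Step 1: x=[6.6875 9.3125 15.8750] v=[-1.2500 1.2500 -0.5000]
Step 2: x=[6.1211 9.8711 15.6524] v=[-2.2656 2.2344 -0.8906]
Step 3: x=[5.4065 10.5567 15.3809] v=[-2.8584 2.7422 -1.0859]
Step 4: x=[4.6759 11.2219 15.1204] v=[-2.9225 2.6607 -1.0420]
Step 5: x=[4.0622 11.7216 14.9288] v=[-2.4550 1.9988 -0.7666]

Answer: 4.0622 11.7216 14.9288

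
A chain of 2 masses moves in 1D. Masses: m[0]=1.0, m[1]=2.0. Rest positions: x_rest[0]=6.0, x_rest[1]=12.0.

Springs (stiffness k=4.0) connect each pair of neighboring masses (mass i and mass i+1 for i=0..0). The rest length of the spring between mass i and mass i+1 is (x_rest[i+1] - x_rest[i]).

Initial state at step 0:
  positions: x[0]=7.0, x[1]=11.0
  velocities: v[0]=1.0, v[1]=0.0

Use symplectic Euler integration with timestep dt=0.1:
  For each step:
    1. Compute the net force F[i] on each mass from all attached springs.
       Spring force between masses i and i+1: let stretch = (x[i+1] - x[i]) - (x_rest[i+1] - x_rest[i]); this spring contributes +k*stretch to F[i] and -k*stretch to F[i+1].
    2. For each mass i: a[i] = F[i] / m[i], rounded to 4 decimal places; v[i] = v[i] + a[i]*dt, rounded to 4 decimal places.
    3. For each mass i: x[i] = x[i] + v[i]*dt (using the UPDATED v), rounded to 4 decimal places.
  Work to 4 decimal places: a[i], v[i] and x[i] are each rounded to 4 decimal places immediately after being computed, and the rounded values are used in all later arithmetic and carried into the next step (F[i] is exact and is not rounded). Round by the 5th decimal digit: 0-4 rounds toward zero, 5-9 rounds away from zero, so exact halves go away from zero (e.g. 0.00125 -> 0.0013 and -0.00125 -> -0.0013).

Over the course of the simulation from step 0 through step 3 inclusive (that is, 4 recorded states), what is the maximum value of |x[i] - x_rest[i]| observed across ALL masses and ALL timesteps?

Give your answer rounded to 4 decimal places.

Answer: 1.0200

Derivation:
Step 0: x=[7.0000 11.0000] v=[1.0000 0.0000]
Step 1: x=[7.0200 11.0400] v=[0.2000 0.4000]
Step 2: x=[6.9608 11.1196] v=[-0.5920 0.7960]
Step 3: x=[6.8280 11.2360] v=[-1.3285 1.1642]
Max displacement = 1.0200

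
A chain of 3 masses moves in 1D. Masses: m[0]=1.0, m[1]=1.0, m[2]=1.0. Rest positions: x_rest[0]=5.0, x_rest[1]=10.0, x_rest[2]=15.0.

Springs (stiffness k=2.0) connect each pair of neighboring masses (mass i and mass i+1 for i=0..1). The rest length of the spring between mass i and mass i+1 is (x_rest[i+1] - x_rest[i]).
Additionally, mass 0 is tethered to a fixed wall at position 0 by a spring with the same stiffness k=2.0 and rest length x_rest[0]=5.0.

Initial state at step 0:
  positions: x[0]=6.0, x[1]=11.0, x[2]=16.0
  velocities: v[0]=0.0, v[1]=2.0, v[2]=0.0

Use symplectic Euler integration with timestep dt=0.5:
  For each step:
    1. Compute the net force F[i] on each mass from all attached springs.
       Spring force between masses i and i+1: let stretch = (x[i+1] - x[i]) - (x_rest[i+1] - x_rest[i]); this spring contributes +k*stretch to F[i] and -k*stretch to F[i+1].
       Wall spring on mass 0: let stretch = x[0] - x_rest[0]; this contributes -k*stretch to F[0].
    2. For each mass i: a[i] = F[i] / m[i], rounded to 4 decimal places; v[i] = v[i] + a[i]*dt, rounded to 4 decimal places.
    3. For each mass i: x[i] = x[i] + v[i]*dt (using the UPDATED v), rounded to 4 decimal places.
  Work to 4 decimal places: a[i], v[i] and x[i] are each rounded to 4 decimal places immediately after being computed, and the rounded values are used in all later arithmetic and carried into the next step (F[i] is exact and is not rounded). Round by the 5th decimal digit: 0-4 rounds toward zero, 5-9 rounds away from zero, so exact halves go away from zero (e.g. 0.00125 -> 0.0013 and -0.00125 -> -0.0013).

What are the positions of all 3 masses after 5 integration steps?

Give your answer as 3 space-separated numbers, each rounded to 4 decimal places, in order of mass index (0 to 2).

Step 0: x=[6.0000 11.0000 16.0000] v=[0.0000 2.0000 0.0000]
Step 1: x=[5.5000 12.0000 16.0000] v=[-1.0000 2.0000 0.0000]
Step 2: x=[5.5000 11.7500 16.5000] v=[0.0000 -0.5000 1.0000]
Step 3: x=[5.8750 10.7500 17.1250] v=[0.7500 -2.0000 1.2500]
Step 4: x=[5.7500 10.5000 17.0625] v=[-0.2500 -0.5000 -0.1250]
Step 5: x=[5.1250 11.1563 16.2188] v=[-1.2500 1.3125 -1.6875]

Answer: 5.1250 11.1563 16.2188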